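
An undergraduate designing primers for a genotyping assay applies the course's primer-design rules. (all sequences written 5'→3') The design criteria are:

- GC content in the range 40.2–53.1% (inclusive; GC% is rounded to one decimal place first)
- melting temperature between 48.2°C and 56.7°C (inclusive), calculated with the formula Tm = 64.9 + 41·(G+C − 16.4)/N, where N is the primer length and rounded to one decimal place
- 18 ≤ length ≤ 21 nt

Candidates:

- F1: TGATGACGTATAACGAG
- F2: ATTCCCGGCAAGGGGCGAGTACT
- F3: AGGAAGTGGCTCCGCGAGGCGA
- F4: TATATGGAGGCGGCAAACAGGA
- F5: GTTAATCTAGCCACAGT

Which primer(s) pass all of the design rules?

F1 (17 nt, A=6 T=4 G=5 C=2): GC 7/17 = 41.2% ✓; Tm = 64.9 + 41·(7 − 16.4)/17 = 42.2°C, outside 48.2–56.7°C ✗; length 17, outside 18–21 ✗ — fails.
F2 (23 nt, A=5 T=4 G=8 C=6): GC 14/23 = 60.9%, outside 40.2–53.1% ✗; Tm = 64.9 + 41·(14 − 16.4)/23 = 60.6°C, outside 48.2–56.7°C ✗; length 23, outside 18–21 ✗ — fails.
F3 (22 nt, A=5 T=2 G=10 C=5): GC 15/22 = 68.2%, outside 40.2–53.1% ✗; Tm = 64.9 + 41·(15 − 16.4)/22 = 62.3°C, outside 48.2–56.7°C ✗; length 22, outside 18–21 ✗ — fails.
F4 (22 nt, A=8 T=3 G=8 C=3): GC 11/22 = 50.0% ✓; Tm = 64.9 + 41·(11 − 16.4)/22 = 54.8°C ✓; length 22, outside 18–21 ✗ — fails.
F5 (17 nt, A=5 T=5 G=3 C=4): GC 7/17 = 41.2% ✓; Tm = 64.9 + 41·(7 − 16.4)/17 = 42.2°C, outside 48.2–56.7°C ✗; length 17, outside 18–21 ✗ — fails.

None of the candidates satisfy all criteria.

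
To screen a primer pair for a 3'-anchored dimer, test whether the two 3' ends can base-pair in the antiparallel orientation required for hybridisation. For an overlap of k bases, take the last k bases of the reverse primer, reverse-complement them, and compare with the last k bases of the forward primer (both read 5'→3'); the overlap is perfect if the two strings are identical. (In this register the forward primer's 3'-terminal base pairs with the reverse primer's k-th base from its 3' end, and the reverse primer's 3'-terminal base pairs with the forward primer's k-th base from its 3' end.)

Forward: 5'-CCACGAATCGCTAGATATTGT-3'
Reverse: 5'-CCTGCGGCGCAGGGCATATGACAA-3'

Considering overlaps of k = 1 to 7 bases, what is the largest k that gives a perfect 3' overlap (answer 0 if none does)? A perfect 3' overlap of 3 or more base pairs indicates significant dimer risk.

Longest perfect overlap: 4 complementary base pairs; significant dimer risk (threshold 3).

Last 7 bases (5'→3') — forward …ATATTGT, reverse …ATGACAA.
Reverse complement of the reverse primer's last 7 bases: TTGTCAT; its first k bases are the reverse complement of the reverse primer's last k bases, so a perfect k-base overlap needs the forward primer's last k bases to equal them.
Comparing (forward last k vs required): k=1: T vs T ✓; k=2: GT vs TT ✗; k=3: TGT vs TTG ✗; k=4: TTGT vs TTGT ✓; k=5: ATTGT vs TTGTC ✗; k=6: TATTGT vs TTGTCA ✗; k=7: ATATTGT vs TTGTCAT ✗.
Perfect overlaps at k = 1, 4; the largest is 4.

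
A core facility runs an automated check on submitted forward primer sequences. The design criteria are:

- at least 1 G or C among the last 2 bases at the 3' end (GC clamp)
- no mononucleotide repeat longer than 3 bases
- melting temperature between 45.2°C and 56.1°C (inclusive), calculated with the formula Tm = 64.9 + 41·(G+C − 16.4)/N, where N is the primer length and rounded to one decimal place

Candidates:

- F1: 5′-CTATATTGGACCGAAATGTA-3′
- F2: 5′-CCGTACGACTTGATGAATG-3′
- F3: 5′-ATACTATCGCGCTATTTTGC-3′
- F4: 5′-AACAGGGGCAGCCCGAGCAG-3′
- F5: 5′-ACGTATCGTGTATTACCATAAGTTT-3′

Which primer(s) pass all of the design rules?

F1 (20 nt, A=7 T=6 G=4 C=3): 3' end TA has 0 G/C, need ≥1 ✗; longest run = 3 ✓; Tm = 64.9 + 41·(7 − 16.4)/20 = 45.6°C ✓ — fails.
F2 (19 nt, A=5 T=5 G=5 C=4): 3' end TG has 1 G/C ✓; longest run = 2 ✓; Tm = 64.9 + 41·(9 − 16.4)/19 = 48.9°C ✓ — passes.
F3 (20 nt, A=4 T=8 G=3 C=5): 3' end GC has 2 G/C ✓; longest run = 4, exceeds 3 ✗; Tm = 64.9 + 41·(8 − 16.4)/20 = 47.7°C ✓ — fails.
F4 (20 nt, A=6 T=0 G=8 C=6): 3' end AG has 1 G/C ✓; longest run = 4, exceeds 3 ✗; Tm = 64.9 + 41·(14 − 16.4)/20 = 60.0°C, outside 45.2–56.1°C ✗ — fails.
F5 (25 nt, A=7 T=10 G=4 C=4): 3' end TT has 0 G/C, need ≥1 ✗; longest run = 3 ✓; Tm = 64.9 + 41·(8 − 16.4)/25 = 51.1°C ✓ — fails.

F2 only.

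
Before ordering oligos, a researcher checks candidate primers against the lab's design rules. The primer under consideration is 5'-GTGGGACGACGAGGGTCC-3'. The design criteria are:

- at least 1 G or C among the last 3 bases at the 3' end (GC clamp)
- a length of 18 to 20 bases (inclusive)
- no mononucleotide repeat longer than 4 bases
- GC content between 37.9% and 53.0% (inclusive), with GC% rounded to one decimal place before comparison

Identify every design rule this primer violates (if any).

Fails: GC content.

Base counts: A=3, T=2, G=9, C=4 (length 18).
GC clamp: 3' end TCC has 2 G/C ✓
length: length 18 ✓
homopolymer run: longest run = 3 ✓
GC content: GC 13/18 = 72.2%, outside 37.9–53.0% ✗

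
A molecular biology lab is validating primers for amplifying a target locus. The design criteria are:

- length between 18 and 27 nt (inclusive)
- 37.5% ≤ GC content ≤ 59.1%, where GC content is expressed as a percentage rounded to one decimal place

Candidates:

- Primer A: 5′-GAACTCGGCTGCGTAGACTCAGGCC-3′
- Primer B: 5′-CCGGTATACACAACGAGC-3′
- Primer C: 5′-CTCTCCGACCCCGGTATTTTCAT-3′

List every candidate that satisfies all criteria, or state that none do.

Primer B and Primer C.

Primer A (25 nt, A=5 T=4 G=8 C=8): length 25 ✓; GC 16/25 = 64.0%, outside 37.5–59.1% ✗ — fails.
Primer B (18 nt, A=6 T=2 G=4 C=6): length 18 ✓; GC 10/18 = 55.6% ✓ — passes.
Primer C (23 nt, A=3 T=8 G=3 C=9): length 23 ✓; GC 12/23 = 52.2% ✓ — passes.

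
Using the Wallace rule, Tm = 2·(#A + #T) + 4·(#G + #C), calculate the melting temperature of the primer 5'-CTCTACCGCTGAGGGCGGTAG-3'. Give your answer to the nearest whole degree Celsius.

70°C

Base counts: A=3, T=4, G=8, C=6 (length 21).
Tm = 2·(3+4) + 4·(8+6) = 2·7 + 4·14 = 14 + 56 = 70°C.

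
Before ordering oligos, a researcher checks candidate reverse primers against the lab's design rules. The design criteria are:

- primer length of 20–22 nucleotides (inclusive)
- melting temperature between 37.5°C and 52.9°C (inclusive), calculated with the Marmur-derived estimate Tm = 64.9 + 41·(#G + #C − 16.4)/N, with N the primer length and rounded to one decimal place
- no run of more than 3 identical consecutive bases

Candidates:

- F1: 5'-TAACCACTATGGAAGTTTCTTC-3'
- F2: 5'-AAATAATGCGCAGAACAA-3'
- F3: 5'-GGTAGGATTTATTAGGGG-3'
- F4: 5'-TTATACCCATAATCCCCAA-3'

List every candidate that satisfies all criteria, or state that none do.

F1 (22 nt, A=6 T=8 G=3 C=5): length 22 ✓; Tm = 64.9 + 41·(8 − 16.4)/22 = 49.2°C ✓; longest run = 3 ✓ — passes.
F2 (18 nt, A=10 T=2 G=3 C=3): length 18, outside 20–22 ✗; Tm = 64.9 + 41·(6 − 16.4)/18 = 41.2°C ✓; longest run = 3 ✓ — fails.
F3 (18 nt, A=4 T=6 G=8 C=0): length 18, outside 20–22 ✗; Tm = 64.9 + 41·(8 − 16.4)/18 = 45.8°C ✓; longest run = 4, exceeds 3 ✗ — fails.
F4 (19 nt, A=7 T=5 G=0 C=7): length 19, outside 20–22 ✗; Tm = 64.9 + 41·(7 − 16.4)/19 = 44.6°C ✓; longest run = 4, exceeds 3 ✗ — fails.

F1 only.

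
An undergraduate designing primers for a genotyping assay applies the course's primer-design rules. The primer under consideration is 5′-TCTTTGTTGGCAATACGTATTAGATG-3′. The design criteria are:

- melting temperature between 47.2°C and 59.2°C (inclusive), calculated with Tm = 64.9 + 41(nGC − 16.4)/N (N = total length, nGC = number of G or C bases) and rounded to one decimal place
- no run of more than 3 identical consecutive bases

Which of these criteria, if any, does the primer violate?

Meets all criteria.

Base counts: A=6, T=11, G=6, C=3 (length 26).
Tm: Tm = 64.9 + 41·(9 − 16.4)/26 = 53.2°C ✓
homopolymer run: longest run = 3 ✓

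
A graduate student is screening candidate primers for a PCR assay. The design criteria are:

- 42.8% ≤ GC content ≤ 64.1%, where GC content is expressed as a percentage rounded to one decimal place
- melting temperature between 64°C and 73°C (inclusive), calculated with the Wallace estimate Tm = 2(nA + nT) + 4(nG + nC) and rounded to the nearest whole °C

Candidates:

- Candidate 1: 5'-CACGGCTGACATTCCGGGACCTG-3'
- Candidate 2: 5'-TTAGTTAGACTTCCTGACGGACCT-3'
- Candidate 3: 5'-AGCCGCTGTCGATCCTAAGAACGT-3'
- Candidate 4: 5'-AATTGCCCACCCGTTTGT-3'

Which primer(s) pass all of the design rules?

Candidate 2 only.

Candidate 1 (23 nt, A=4 T=4 G=7 C=8): GC 15/23 = 65.2%, outside 42.8–64.1% ✗; Tm = 2·8 + 4·15 = 76°C, outside 64–73°C ✗ — fails.
Candidate 2 (24 nt, A=5 T=8 G=5 C=6): GC 11/24 = 45.8% ✓; Tm = 2·13 + 4·11 = 70°C ✓ — passes.
Candidate 3 (24 nt, A=6 T=5 G=6 C=7): GC 13/24 = 54.2% ✓; Tm = 2·11 + 4·13 = 74°C, outside 64–73°C ✗ — fails.
Candidate 4 (18 nt, A=3 T=6 G=3 C=6): GC 9/18 = 50.0% ✓; Tm = 2·9 + 4·9 = 54°C, outside 64–73°C ✗ — fails.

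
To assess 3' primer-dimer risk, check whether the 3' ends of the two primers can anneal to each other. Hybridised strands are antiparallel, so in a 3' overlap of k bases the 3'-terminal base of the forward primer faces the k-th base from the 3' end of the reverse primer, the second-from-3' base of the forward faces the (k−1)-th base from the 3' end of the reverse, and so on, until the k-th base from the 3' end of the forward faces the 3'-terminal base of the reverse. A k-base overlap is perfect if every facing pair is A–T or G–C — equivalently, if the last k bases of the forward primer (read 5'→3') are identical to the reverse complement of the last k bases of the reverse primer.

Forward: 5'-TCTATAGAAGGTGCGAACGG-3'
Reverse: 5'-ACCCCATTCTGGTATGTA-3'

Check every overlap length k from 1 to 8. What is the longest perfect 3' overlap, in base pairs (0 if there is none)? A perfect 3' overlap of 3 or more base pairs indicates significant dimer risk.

Last 8 bases (5'→3') — forward …GCGAACGG, reverse …GGTATGTA.
Reverse complement of the reverse primer's last 8 bases: TACATACC; its first k bases are the reverse complement of the reverse primer's last k bases, so a perfect k-base overlap needs the forward primer's last k bases to equal them.
Comparing (forward last k vs required): k=1: G vs T ✗; k=2: GG vs TA ✗; k=3: CGG vs TAC ✗; k=4: ACGG vs TACA ✗; k=5: AACGG vs TACAT ✗; k=6: GAACGG vs TACATA ✗; k=7: CGAACGG vs TACATAC ✗; k=8: GCGAACGG vs TACATACC ✗.
No overlap length from 1 to 8 is perfect, so the longest perfect 3' overlap is 0.

Longest perfect overlap: 0 complementary base pairs; below the dimer-risk threshold (threshold 3).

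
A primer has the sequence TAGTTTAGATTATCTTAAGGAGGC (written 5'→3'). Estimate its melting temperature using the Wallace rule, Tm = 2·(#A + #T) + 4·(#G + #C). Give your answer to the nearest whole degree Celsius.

64°C

Base counts: A=7, T=9, G=6, C=2 (length 24).
Tm = 2·(7+9) + 4·(6+2) = 2·16 + 4·8 = 32 + 32 = 64°C.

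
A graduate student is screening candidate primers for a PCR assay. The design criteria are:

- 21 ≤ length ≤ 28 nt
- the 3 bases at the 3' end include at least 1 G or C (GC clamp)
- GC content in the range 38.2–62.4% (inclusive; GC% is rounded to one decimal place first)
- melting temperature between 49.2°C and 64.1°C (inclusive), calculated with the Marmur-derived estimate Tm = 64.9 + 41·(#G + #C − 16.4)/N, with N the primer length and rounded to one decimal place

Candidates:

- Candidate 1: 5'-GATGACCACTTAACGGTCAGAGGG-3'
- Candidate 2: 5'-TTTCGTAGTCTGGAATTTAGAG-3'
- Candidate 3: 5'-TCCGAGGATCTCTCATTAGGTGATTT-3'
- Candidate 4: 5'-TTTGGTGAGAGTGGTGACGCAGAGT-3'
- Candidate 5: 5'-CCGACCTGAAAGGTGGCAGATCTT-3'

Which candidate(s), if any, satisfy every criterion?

Candidate 1, Candidate 4 and Candidate 5.

Candidate 1 (24 nt, A=7 T=4 G=8 C=5): length 24 ✓; 3' end GGG has 3 G/C ✓; GC 13/24 = 54.2% ✓; Tm = 64.9 + 41·(13 − 16.4)/24 = 59.1°C ✓ — passes.
Candidate 2 (22 nt, A=5 T=9 G=6 C=2): length 22 ✓; 3' end GAG has 2 G/C ✓; GC 8/22 = 36.4%, outside 38.2–62.4% ✗; Tm = 64.9 + 41·(8 − 16.4)/22 = 49.2°C ✓ — fails.
Candidate 3 (26 nt, A=5 T=10 G=6 C=5): length 26 ✓; 3' end TTT has 0 G/C, need ≥1 ✗; GC 11/26 = 42.3% ✓; Tm = 64.9 + 41·(11 − 16.4)/26 = 56.4°C ✓ — fails.
Candidate 4 (25 nt, A=5 T=7 G=11 C=2): length 25 ✓; 3' end AGT has 1 G/C ✓; GC 13/25 = 52.0% ✓; Tm = 64.9 + 41·(13 − 16.4)/25 = 59.3°C ✓ — passes.
Candidate 5 (24 nt, A=6 T=5 G=7 C=6): length 24 ✓; 3' end CTT has 1 G/C ✓; GC 13/24 = 54.2% ✓; Tm = 64.9 + 41·(13 − 16.4)/24 = 59.1°C ✓ — passes.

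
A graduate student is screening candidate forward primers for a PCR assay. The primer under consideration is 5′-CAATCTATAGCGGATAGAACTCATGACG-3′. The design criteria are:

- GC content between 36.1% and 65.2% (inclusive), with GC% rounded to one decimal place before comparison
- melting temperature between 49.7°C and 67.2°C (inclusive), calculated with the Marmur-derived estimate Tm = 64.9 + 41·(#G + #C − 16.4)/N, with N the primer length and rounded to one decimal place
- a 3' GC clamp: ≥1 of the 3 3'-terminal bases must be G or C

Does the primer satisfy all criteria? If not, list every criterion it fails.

Base counts: A=10, T=6, G=6, C=6 (length 28).
GC content: GC 12/28 = 42.9% ✓
Tm: Tm = 64.9 + 41·(12 − 16.4)/28 = 58.5°C ✓
GC clamp: 3' end ACG has 2 G/C ✓

Meets all criteria.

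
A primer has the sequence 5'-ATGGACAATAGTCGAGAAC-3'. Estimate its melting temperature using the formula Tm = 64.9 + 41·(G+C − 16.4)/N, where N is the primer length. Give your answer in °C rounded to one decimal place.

Base counts: A=8, T=3, G=5, C=3; G+C = 8, N = 19.
Tm = 64.9 + 41·(8 − 16.4)/19 = 64.9 + -344.40/19 = 46.8°C.

46.8°C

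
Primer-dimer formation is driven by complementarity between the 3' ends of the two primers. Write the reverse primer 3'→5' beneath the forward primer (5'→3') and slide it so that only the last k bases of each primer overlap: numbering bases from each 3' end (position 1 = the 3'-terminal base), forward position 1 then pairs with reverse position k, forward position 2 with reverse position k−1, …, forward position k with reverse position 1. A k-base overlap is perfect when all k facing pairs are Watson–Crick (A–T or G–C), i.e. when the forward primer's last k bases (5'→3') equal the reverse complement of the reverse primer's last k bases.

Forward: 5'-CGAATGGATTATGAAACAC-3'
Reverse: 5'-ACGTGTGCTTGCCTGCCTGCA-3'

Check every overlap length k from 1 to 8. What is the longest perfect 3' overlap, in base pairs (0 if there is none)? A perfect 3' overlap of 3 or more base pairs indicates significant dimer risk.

Last 8 bases (5'→3') — forward …TGAAACAC, reverse …TGCCTGCA.
Reverse complement of the reverse primer's last 8 bases: TGCAGGCA; its first k bases are the reverse complement of the reverse primer's last k bases, so a perfect k-base overlap needs the forward primer's last k bases to equal them.
Comparing (forward last k vs required): k=1: C vs T ✗; k=2: AC vs TG ✗; k=3: CAC vs TGC ✗; k=4: ACAC vs TGCA ✗; k=5: AACAC vs TGCAG ✗; k=6: AAACAC vs TGCAGG ✗; k=7: GAAACAC vs TGCAGGC ✗; k=8: TGAAACAC vs TGCAGGCA ✗.
No overlap length from 1 to 8 is perfect, so the longest perfect 3' overlap is 0.

Longest perfect overlap: 0 complementary base pairs; below the dimer-risk threshold (threshold 3).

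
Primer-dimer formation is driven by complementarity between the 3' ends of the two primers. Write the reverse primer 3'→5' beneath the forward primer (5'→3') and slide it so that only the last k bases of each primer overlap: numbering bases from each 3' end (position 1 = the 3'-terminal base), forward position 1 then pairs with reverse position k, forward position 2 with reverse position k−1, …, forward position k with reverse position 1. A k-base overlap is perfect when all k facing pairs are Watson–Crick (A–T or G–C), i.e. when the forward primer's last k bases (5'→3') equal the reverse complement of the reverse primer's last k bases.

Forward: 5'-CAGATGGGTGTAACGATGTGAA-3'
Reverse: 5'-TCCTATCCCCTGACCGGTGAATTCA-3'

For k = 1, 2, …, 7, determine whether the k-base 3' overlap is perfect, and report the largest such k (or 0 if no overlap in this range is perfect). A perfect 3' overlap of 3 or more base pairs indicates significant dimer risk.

Longest perfect overlap: 4 complementary base pairs; significant dimer risk (threshold 3).

Last 7 bases (5'→3') — forward …ATGTGAA, reverse …GAATTCA.
Reverse complement of the reverse primer's last 7 bases: TGAATTC; its first k bases are the reverse complement of the reverse primer's last k bases, so a perfect k-base overlap needs the forward primer's last k bases to equal them.
Comparing (forward last k vs required): k=1: A vs T ✗; k=2: AA vs TG ✗; k=3: GAA vs TGA ✗; k=4: TGAA vs TGAA ✓; k=5: GTGAA vs TGAAT ✗; k=6: TGTGAA vs TGAATT ✗; k=7: ATGTGAA vs TGAATTC ✗.
Only k = 4 is perfect, so the longest perfect 3' overlap is 4.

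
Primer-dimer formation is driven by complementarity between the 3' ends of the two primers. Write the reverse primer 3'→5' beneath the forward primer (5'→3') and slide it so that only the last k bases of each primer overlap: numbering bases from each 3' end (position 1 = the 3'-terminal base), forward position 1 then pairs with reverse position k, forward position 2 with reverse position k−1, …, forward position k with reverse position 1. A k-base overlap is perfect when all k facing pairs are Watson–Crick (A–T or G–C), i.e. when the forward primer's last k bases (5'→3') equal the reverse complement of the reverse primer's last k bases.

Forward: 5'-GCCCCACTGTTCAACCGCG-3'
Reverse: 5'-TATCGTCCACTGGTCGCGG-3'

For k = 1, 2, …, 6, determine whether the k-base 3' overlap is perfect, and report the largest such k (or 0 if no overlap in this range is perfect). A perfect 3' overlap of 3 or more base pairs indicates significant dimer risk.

Longest perfect overlap: 5 complementary base pairs; significant dimer risk (threshold 3).

Last 6 bases (5'→3') — forward …ACCGCG, reverse …TCGCGG.
Reverse complement of the reverse primer's last 6 bases: CCGCGA; its first k bases are the reverse complement of the reverse primer's last k bases, so a perfect k-base overlap needs the forward primer's last k bases to equal them.
Comparing (forward last k vs required): k=1: G vs C ✗; k=2: CG vs CC ✗; k=3: GCG vs CCG ✗; k=4: CGCG vs CCGC ✗; k=5: CCGCG vs CCGCG ✓; k=6: ACCGCG vs CCGCGA ✗.
Only k = 5 is perfect, so the longest perfect 3' overlap is 5.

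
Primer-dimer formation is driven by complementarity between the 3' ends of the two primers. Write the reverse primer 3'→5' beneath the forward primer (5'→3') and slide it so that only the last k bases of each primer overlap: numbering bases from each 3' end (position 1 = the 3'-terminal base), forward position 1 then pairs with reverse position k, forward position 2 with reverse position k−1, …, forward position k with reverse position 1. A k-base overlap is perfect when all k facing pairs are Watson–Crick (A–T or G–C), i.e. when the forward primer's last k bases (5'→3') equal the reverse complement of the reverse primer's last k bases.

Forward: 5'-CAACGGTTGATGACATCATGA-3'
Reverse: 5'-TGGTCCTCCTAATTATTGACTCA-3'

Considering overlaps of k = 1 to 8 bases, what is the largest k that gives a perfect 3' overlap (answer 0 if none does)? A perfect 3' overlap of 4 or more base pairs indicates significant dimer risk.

Last 8 bases (5'→3') — forward …CATCATGA, reverse …TTGACTCA.
Reverse complement of the reverse primer's last 8 bases: TGAGTCAA; its first k bases are the reverse complement of the reverse primer's last k bases, so a perfect k-base overlap needs the forward primer's last k bases to equal them.
Comparing (forward last k vs required): k=1: A vs T ✗; k=2: GA vs TG ✗; k=3: TGA vs TGA ✓; k=4: ATGA vs TGAG ✗; k=5: CATGA vs TGAGT ✗; k=6: TCATGA vs TGAGTC ✗; k=7: ATCATGA vs TGAGTCA ✗; k=8: CATCATGA vs TGAGTCAA ✗.
Only k = 3 is perfect, so the longest perfect 3' overlap is 3.

Longest perfect overlap: 3 complementary base pairs; below the dimer-risk threshold (threshold 4).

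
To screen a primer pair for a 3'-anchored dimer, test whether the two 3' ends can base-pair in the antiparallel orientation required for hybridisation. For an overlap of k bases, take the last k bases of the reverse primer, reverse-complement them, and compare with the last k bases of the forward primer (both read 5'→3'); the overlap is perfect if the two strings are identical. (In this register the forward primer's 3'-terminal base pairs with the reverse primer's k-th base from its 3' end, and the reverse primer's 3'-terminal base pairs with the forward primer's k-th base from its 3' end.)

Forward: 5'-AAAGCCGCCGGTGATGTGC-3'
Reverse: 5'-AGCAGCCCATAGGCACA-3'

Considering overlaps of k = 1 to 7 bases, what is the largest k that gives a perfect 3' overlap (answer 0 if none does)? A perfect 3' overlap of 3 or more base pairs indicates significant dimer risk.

Last 7 bases (5'→3') — forward …GATGTGC, reverse …AGGCACA.
Reverse complement of the reverse primer's last 7 bases: TGTGCCT; its first k bases are the reverse complement of the reverse primer's last k bases, so a perfect k-base overlap needs the forward primer's last k bases to equal them.
Comparing (forward last k vs required): k=1: C vs T ✗; k=2: GC vs TG ✗; k=3: TGC vs TGT ✗; k=4: GTGC vs TGTG ✗; k=5: TGTGC vs TGTGC ✓; k=6: ATGTGC vs TGTGCC ✗; k=7: GATGTGC vs TGTGCCT ✗.
Only k = 5 is perfect, so the longest perfect 3' overlap is 5.

Longest perfect overlap: 5 complementary base pairs; significant dimer risk (threshold 3).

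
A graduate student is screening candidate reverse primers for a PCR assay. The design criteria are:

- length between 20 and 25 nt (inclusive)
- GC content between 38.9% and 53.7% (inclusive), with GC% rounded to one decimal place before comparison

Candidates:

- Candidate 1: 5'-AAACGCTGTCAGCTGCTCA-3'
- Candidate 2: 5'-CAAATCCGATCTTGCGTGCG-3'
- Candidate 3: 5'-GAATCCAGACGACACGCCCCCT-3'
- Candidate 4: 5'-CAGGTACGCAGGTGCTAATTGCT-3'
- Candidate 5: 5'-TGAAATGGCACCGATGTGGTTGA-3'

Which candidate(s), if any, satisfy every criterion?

Candidate 1 (19 nt, A=5 T=4 G=4 C=6): length 19, outside 20–25 ✗; GC 10/19 = 52.6% ✓ — fails.
Candidate 2 (20 nt, A=4 T=5 G=5 C=6): length 20 ✓; GC 11/20 = 55.0%, outside 38.9–53.7% ✗ — fails.
Candidate 3 (22 nt, A=6 T=2 G=4 C=10): length 22 ✓; GC 14/22 = 63.6%, outside 38.9–53.7% ✗ — fails.
Candidate 4 (23 nt, A=5 T=6 G=7 C=5): length 23 ✓; GC 12/23 = 52.2% ✓ — passes.
Candidate 5 (23 nt, A=6 T=6 G=8 C=3): length 23 ✓; GC 11/23 = 47.8% ✓ — passes.

Candidate 4 and Candidate 5.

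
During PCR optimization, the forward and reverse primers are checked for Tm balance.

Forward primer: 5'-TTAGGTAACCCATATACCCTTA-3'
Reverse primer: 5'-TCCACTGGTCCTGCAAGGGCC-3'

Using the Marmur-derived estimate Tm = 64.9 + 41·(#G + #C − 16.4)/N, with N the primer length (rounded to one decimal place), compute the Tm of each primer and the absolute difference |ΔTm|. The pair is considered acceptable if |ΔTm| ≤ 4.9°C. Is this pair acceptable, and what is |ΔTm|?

Forward: G+C = 8, N = 22 → Tm = 64.9 + 41·(8 − 16.4)/22 = 49.2°C.
Reverse: G+C = 14, N = 21 → Tm = 64.9 + 41·(14 − 16.4)/21 = 60.2°C.
|ΔTm| = |49.2 − 60.2| = 11.0°C, > 4.9°C.

|ΔTm| = 11.0°C; the pair is not acceptable.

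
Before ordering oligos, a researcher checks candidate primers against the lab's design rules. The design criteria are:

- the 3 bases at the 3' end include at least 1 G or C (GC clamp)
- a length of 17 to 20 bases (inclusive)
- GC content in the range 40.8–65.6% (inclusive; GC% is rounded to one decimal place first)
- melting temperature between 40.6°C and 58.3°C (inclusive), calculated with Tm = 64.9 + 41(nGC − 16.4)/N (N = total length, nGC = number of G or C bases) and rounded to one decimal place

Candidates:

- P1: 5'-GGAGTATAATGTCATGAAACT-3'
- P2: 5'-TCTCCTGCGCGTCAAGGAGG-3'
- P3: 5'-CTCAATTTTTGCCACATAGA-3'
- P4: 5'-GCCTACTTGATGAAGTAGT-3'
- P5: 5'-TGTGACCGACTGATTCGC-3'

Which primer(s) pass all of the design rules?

P1 (21 nt, A=8 T=6 G=5 C=2): 3' end ACT has 1 G/C ✓; length 21, outside 17–20 ✗; GC 7/21 = 33.3%, outside 40.8–65.6% ✗; Tm = 64.9 + 41·(7 − 16.4)/21 = 46.5°C ✓ — fails.
P2 (20 nt, A=3 T=4 G=7 C=6): 3' end AGG has 2 G/C ✓; length 20 ✓; GC 13/20 = 65.0% ✓; Tm = 64.9 + 41·(13 − 16.4)/20 = 57.9°C ✓ — passes.
P3 (20 nt, A=6 T=7 G=2 C=5): 3' end AGA has 1 G/C ✓; length 20 ✓; GC 7/20 = 35.0%, outside 40.8–65.6% ✗; Tm = 64.9 + 41·(7 − 16.4)/20 = 45.6°C ✓ — fails.
P4 (19 nt, A=5 T=6 G=5 C=3): 3' end AGT has 1 G/C ✓; length 19 ✓; GC 8/19 = 42.1% ✓; Tm = 64.9 + 41·(8 − 16.4)/19 = 46.8°C ✓ — passes.
P5 (18 nt, A=3 T=5 G=5 C=5): 3' end CGC has 3 G/C ✓; length 18 ✓; GC 10/18 = 55.6% ✓; Tm = 64.9 + 41·(10 − 16.4)/18 = 50.3°C ✓ — passes.

P2, P4 and P5.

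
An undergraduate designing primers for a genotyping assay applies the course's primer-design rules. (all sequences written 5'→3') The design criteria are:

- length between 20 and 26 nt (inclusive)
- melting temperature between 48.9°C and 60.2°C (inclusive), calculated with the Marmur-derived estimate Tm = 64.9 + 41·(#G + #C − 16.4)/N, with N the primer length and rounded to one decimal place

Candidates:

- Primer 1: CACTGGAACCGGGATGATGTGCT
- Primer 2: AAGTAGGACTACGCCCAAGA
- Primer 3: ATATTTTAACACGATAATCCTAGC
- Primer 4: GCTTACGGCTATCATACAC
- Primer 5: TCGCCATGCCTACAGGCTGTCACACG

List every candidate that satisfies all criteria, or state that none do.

Primer 1 (23 nt, A=5 T=5 G=8 C=5): length 23 ✓; Tm = 64.9 + 41·(13 − 16.4)/23 = 58.8°C ✓ — passes.
Primer 2 (20 nt, A=8 T=2 G=5 C=5): length 20 ✓; Tm = 64.9 + 41·(10 − 16.4)/20 = 51.8°C ✓ — passes.
Primer 3 (24 nt, A=9 T=8 G=2 C=5): length 24 ✓; Tm = 64.9 + 41·(7 − 16.4)/24 = 48.8°C, outside 48.9–60.2°C ✗ — fails.
Primer 4 (19 nt, A=5 T=5 G=3 C=6): length 19, outside 20–26 ✗; Tm = 64.9 + 41·(9 − 16.4)/19 = 48.9°C ✓ — fails.
Primer 5 (26 nt, A=5 T=5 G=6 C=10): length 26 ✓; Tm = 64.9 + 41·(16 − 16.4)/26 = 64.3°C, outside 48.9–60.2°C ✗ — fails.

Primer 1 and Primer 2.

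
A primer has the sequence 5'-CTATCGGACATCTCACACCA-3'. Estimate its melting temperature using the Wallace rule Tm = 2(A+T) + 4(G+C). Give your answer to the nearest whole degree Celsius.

Base counts: A=6, T=4, G=2, C=8 (length 20).
Tm = 2·(6+4) + 4·(2+8) = 2·10 + 4·10 = 20 + 40 = 60°C.

60°C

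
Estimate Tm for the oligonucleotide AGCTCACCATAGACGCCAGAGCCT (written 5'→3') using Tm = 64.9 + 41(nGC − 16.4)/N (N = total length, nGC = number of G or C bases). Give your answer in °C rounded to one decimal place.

60.8°C

Base counts: A=7, T=3, G=5, C=9; G+C = 14, N = 24.
Tm = 64.9 + 41·(14 − 16.4)/24 = 64.9 + -98.40/24 = 60.8°C.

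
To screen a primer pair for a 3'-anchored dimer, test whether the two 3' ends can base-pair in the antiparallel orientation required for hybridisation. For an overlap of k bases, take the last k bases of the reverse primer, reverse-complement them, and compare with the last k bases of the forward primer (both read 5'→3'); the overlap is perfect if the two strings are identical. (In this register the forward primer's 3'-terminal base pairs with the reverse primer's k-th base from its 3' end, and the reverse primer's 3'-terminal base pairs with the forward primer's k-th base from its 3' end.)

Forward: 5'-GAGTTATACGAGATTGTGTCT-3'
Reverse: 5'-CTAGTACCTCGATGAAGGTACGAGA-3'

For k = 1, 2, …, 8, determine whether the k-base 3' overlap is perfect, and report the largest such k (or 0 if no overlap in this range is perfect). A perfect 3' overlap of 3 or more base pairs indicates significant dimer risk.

Longest perfect overlap: 3 complementary base pairs; significant dimer risk (threshold 3).

Last 8 bases (5'→3') — forward …TTGTGTCT, reverse …GTACGAGA.
Reverse complement of the reverse primer's last 8 bases: TCTCGTAC; its first k bases are the reverse complement of the reverse primer's last k bases, so a perfect k-base overlap needs the forward primer's last k bases to equal them.
Comparing (forward last k vs required): k=1: T vs T ✓; k=2: CT vs TC ✗; k=3: TCT vs TCT ✓; k=4: GTCT vs TCTC ✗; k=5: TGTCT vs TCTCG ✗; k=6: GTGTCT vs TCTCGT ✗; k=7: TGTGTCT vs TCTCGTA ✗; k=8: TTGTGTCT vs TCTCGTAC ✗.
Perfect overlaps at k = 1, 3; the largest is 3.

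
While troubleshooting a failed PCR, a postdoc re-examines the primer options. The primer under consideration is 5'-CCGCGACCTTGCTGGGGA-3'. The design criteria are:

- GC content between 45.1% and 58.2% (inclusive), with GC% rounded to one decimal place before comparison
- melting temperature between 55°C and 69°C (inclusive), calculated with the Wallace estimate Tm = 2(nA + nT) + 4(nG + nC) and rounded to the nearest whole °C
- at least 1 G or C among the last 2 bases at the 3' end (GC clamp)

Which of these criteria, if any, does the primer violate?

Fails: GC content.

Base counts: A=2, T=3, G=7, C=6 (length 18).
GC content: GC 13/18 = 72.2%, outside 45.1–58.2% ✗
Tm: Tm = 2·5 + 4·13 = 62°C ✓
GC clamp: 3' end GA has 1 G/C ✓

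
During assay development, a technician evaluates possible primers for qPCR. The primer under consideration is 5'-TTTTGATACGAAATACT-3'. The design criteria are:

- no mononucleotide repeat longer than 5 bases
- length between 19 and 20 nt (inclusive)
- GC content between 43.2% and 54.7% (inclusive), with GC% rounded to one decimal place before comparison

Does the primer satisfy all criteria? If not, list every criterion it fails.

Base counts: A=6, T=7, G=2, C=2 (length 17).
homopolymer run: longest run = 4 ✓
length: length 17, outside 19–20 ✗
GC content: GC 4/17 = 23.5%, outside 43.2–54.7% ✗

Fails: length, GC content.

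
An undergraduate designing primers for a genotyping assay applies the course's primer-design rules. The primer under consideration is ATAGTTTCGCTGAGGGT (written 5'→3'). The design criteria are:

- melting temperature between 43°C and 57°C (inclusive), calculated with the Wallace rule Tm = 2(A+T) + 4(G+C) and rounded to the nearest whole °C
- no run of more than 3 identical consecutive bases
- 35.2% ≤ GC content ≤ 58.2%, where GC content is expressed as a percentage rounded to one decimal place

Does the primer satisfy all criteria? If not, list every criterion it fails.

Meets all criteria.

Base counts: A=3, T=6, G=6, C=2 (length 17).
Tm: Tm = 2·9 + 4·8 = 50°C ✓
homopolymer run: longest run = 3 ✓
GC content: GC 8/17 = 47.1% ✓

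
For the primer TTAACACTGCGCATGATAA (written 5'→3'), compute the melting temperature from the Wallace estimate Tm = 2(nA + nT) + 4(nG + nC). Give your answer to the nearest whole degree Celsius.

52°C

Base counts: A=7, T=5, G=3, C=4 (length 19).
Tm = 2·(7+5) + 4·(3+4) = 2·12 + 4·7 = 24 + 28 = 52°C.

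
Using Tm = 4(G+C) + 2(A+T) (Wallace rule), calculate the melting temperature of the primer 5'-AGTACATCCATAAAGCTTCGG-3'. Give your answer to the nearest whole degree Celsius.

Base counts: A=7, T=5, G=4, C=5 (length 21).
Tm = 2·(7+5) + 4·(4+5) = 2·12 + 4·9 = 24 + 36 = 60°C.

60°C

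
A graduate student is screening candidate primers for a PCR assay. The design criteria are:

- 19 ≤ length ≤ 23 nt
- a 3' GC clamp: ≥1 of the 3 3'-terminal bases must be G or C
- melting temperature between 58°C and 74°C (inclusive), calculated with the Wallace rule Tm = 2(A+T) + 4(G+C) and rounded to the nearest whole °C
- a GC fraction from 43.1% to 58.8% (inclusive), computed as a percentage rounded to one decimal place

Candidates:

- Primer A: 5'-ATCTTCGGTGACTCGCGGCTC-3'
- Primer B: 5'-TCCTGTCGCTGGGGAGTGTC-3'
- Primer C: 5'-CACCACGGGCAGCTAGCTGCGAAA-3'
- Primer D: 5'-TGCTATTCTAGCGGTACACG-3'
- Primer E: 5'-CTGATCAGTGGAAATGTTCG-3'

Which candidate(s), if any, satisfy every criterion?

Primer D and Primer E.

Primer A (21 nt, A=2 T=6 G=6 C=7): length 21 ✓; 3' end CTC has 2 G/C ✓; Tm = 2·8 + 4·13 = 68°C ✓; GC 13/21 = 61.9%, outside 43.1–58.8% ✗ — fails.
Primer B (20 nt, A=1 T=6 G=8 C=5): length 20 ✓; 3' end GTC has 2 G/C ✓; Tm = 2·7 + 4·13 = 66°C ✓; GC 13/20 = 65.0%, outside 43.1–58.8% ✗ — fails.
Primer C (24 nt, A=7 T=2 G=7 C=8): length 24, outside 19–23 ✗; 3' end AAA has 0 G/C, need ≥1 ✗; Tm = 2·9 + 4·15 = 78°C, outside 58–74°C ✗; GC 15/24 = 62.5%, outside 43.1–58.8% ✗ — fails.
Primer D (20 nt, A=4 T=6 G=5 C=5): length 20 ✓; 3' end ACG has 2 G/C ✓; Tm = 2·10 + 4·10 = 60°C ✓; GC 10/20 = 50.0% ✓ — passes.
Primer E (20 nt, A=5 T=6 G=6 C=3): length 20 ✓; 3' end TCG has 2 G/C ✓; Tm = 2·11 + 4·9 = 58°C ✓; GC 9/20 = 45.0% ✓ — passes.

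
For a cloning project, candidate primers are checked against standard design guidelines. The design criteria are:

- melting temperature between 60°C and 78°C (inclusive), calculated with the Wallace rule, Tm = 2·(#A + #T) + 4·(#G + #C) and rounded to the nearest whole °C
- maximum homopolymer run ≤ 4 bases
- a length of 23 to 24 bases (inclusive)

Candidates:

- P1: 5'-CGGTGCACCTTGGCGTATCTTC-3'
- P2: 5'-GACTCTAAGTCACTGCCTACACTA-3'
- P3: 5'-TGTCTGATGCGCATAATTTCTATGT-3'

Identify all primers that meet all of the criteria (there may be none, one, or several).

P1 (22 nt, A=2 T=7 G=6 C=7): Tm = 2·9 + 4·13 = 70°C ✓; longest run = 2 ✓; length 22, outside 23–24 ✗ — fails.
P2 (24 nt, A=7 T=6 G=3 C=8): Tm = 2·13 + 4·11 = 70°C ✓; longest run = 2 ✓; length 24 ✓ — passes.
P3 (25 nt, A=5 T=11 G=5 C=4): Tm = 2·16 + 4·9 = 68°C ✓; longest run = 3 ✓; length 25, outside 23–24 ✗ — fails.

P2 only.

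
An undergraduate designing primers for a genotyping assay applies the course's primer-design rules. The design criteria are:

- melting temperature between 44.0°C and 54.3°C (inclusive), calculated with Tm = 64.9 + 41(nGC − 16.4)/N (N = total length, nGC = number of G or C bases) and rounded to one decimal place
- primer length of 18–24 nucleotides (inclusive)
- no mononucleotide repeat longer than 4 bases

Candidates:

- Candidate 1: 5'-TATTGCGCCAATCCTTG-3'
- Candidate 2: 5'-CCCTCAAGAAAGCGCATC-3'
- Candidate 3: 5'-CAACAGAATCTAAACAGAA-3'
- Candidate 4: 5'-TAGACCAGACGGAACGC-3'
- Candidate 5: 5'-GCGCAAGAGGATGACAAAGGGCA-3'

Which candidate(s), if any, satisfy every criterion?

Candidate 2 only.

Candidate 1 (17 nt, A=3 T=6 G=3 C=5): Tm = 64.9 + 41·(8 − 16.4)/17 = 44.6°C ✓; length 17, outside 18–24 ✗; longest run = 2 ✓ — fails.
Candidate 2 (18 nt, A=6 T=2 G=3 C=7): Tm = 64.9 + 41·(10 − 16.4)/18 = 50.3°C ✓; length 18 ✓; longest run = 3 ✓ — passes.
Candidate 3 (19 nt, A=11 T=2 G=2 C=4): Tm = 64.9 + 41·(6 − 16.4)/19 = 42.5°C, outside 44.0–54.3°C ✗; length 19 ✓; longest run = 3 ✓ — fails.
Candidate 4 (17 nt, A=6 T=1 G=5 C=5): Tm = 64.9 + 41·(10 − 16.4)/17 = 49.5°C ✓; length 17, outside 18–24 ✗; longest run = 2 ✓ — fails.
Candidate 5 (23 nt, A=9 T=1 G=9 C=4): Tm = 64.9 + 41·(13 − 16.4)/23 = 58.8°C, outside 44.0–54.3°C ✗; length 23 ✓; longest run = 3 ✓ — fails.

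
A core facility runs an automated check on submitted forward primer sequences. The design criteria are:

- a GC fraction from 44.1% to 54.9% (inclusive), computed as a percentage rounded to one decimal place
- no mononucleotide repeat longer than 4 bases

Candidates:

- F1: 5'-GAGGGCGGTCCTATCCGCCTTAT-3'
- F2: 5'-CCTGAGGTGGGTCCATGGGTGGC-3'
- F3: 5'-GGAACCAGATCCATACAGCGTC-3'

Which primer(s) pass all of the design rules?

F1 (23 nt, A=3 T=6 G=7 C=7): GC 14/23 = 60.9%, outside 44.1–54.9% ✗; longest run = 3 ✓ — fails.
F2 (23 nt, A=2 T=5 G=11 C=5): GC 16/23 = 69.6%, outside 44.1–54.9% ✗; longest run = 3 ✓ — fails.
F3 (22 nt, A=7 T=3 G=5 C=7): GC 12/22 = 54.5% ✓; longest run = 2 ✓ — passes.

F3 only.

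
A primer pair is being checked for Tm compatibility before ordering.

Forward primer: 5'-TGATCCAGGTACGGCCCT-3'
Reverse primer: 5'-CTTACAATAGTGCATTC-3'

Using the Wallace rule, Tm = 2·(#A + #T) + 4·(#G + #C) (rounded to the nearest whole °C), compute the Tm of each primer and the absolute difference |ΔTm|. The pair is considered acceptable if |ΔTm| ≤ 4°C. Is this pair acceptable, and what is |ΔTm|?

Forward: A=3 T=4 G=5 C=6 → Tm = 2·7 + 4·11 = 58°C.
Reverse: A=5 T=6 G=2 C=4 → Tm = 2·11 + 4·6 = 46°C.
|ΔTm| = |58 − 46| = 12°C, > 4°C.

|ΔTm| = 12°C; the pair is not acceptable.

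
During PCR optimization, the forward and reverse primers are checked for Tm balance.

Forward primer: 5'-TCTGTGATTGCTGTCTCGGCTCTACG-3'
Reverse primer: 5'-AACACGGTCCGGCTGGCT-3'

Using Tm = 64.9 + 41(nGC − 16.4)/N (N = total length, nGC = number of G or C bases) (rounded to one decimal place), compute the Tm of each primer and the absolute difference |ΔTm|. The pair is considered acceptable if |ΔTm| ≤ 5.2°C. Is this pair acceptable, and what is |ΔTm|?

Forward: G+C = 14, N = 26 → Tm = 64.9 + 41·(14 − 16.4)/26 = 61.1°C.
Reverse: G+C = 12, N = 18 → Tm = 64.9 + 41·(12 − 16.4)/18 = 54.9°C.
|ΔTm| = |61.1 − 54.9| = 6.2°C, > 5.2°C.

|ΔTm| = 6.2°C; the pair is not acceptable.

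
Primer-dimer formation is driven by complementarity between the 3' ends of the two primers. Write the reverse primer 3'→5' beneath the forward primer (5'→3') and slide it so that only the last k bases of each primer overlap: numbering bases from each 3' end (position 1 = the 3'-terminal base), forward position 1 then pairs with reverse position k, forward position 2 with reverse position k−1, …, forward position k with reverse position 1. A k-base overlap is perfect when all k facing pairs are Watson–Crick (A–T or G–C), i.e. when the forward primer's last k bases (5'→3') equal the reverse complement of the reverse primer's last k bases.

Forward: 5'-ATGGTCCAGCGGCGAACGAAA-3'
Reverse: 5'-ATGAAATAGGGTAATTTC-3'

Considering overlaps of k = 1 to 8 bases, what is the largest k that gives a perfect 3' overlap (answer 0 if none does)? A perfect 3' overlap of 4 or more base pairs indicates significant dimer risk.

Longest perfect overlap: 4 complementary base pairs; significant dimer risk (threshold 4).

Last 8 bases (5'→3') — forward …GAACGAAA, reverse …GTAATTTC.
Reverse complement of the reverse primer's last 8 bases: GAAATTAC; its first k bases are the reverse complement of the reverse primer's last k bases, so a perfect k-base overlap needs the forward primer's last k bases to equal them.
Comparing (forward last k vs required): k=1: A vs G ✗; k=2: AA vs GA ✗; k=3: AAA vs GAA ✗; k=4: GAAA vs GAAA ✓; k=5: CGAAA vs GAAAT ✗; k=6: ACGAAA vs GAAATT ✗; k=7: AACGAAA vs GAAATTA ✗; k=8: GAACGAAA vs GAAATTAC ✗.
Only k = 4 is perfect, so the longest perfect 3' overlap is 4.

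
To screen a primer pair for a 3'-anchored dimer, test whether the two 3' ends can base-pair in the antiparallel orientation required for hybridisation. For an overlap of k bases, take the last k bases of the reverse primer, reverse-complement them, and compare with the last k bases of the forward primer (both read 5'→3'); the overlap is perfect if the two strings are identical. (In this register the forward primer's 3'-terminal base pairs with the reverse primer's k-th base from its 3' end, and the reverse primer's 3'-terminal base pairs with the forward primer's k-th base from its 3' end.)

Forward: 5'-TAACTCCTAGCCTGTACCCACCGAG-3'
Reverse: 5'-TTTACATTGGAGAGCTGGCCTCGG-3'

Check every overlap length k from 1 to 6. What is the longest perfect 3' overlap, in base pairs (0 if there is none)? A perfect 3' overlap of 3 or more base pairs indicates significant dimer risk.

Longest perfect overlap: 5 complementary base pairs; significant dimer risk (threshold 3).

Last 6 bases (5'→3') — forward …ACCGAG, reverse …CCTCGG.
Reverse complement of the reverse primer's last 6 bases: CCGAGG; its first k bases are the reverse complement of the reverse primer's last k bases, so a perfect k-base overlap needs the forward primer's last k bases to equal them.
Comparing (forward last k vs required): k=1: G vs C ✗; k=2: AG vs CC ✗; k=3: GAG vs CCG ✗; k=4: CGAG vs CCGA ✗; k=5: CCGAG vs CCGAG ✓; k=6: ACCGAG vs CCGAGG ✗.
Only k = 5 is perfect, so the longest perfect 3' overlap is 5.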